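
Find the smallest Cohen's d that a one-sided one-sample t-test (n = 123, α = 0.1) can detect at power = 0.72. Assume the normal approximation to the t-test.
d ≈ 0.17

Minimum detectable effect (one-sample t-test, normal approximation):
d = (z_α + z_β) / √n
d = (1.282 + 0.583) / √123
d = 1.864 / 11.091
d ≈ 0.17

By Cohen's convention (0.2 small / 0.5 medium / 0.8 large): very small effect.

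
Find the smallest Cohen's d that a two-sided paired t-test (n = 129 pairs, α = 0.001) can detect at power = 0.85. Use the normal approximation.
d ≈ 0.38

Minimum detectable effect (paired t-test, normal approximation):
d = (z_{α/2} + z_β) / √n
d = (3.291 + 1.036) / √129
d = 4.327 / 11.358
d ≈ 0.38

By Cohen's convention (0.2 small / 0.5 medium / 0.8 large): small effect.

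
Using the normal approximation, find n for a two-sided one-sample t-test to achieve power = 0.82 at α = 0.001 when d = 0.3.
n = 197

Sample size formula (one-sample t-test, normal approximation):
n = ((z_{α/2} + z_β) / d)²

z_{α/2} = 3.291 (for α = 0.001, two-sided)
z_β = 0.915 (for power = 0.82)
d = 0.3

n = ((3.291 + 0.915) / 0.3)²
n = (14.020)²
n ≈ 196.56
Round up to the next whole number: n = 197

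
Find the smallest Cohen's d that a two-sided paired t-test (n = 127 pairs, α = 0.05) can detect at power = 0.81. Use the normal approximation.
d ≈ 0.25

Minimum detectable effect (paired t-test, normal approximation):
d = (z_{α/2} + z_β) / √n
d = (1.960 + 0.878) / √127
d = 2.838 / 11.269
d ≈ 0.25

By Cohen's convention (0.2 small / 0.5 medium / 0.8 large): small effect.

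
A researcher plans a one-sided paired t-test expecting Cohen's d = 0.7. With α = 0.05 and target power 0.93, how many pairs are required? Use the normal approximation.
n = 20 pairs

Sample size formula (paired t-test, normal approximation):
n = ((z_α + z_β) / d)²

z_α = 1.645 (for α = 0.05, one-sided)
z_β = 1.476 (for power = 0.93)
d = 0.7

n = ((1.645 + 1.476) / 0.7)²
n = (4.459)²
n ≈ 19.88
Round up to the next whole number: n = 20 pairs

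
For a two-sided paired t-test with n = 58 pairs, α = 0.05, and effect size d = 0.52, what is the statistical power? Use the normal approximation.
Power ≈ 0.98

Power calculation (paired t-test, normal approximation):
z_β = d · √n - z_{α/2}
z_β = 0.52 · √58 - 1.960
z_β = 0.52 · 7.616 - 1.960
z_β = 2.000

Power = Φ(z_β) = Φ(2.000) ≈ 0.977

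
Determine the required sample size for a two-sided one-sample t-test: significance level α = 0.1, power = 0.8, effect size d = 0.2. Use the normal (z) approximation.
n = 155

Sample size formula (one-sample t-test, normal approximation):
n = ((z_{α/2} + z_β) / d)²

z_{α/2} = 1.645 (for α = 0.1, two-sided)
z_β = 0.842 (for power = 0.8)
d = 0.2

n = ((1.645 + 0.842) / 0.2)²
n = (12.435)²
n ≈ 154.63
Round up to the next whole number: n = 155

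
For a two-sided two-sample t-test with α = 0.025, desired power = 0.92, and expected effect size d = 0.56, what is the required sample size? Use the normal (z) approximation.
n = 85 per group

Sample size formula (two-sample t-test, normal approximation):
n = 2 · ((z_{α/2} + z_β) / d)²

z_{α/2} = 2.241 (for α = 0.025, two-sided)
z_β = 1.405 (for power = 0.92)
d = 0.56

n = 2 · ((2.241 + 1.405) / 0.56)²
n = 2 · (6.511)²
n ≈ 84.79
Round up to the next whole number: n = 85 per group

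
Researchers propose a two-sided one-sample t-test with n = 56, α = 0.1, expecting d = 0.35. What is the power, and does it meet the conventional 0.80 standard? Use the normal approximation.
Power ≈ 0.84; the study is adequately powered (power ≥ 0.80)

Power calculation (one-sample t-test, normal approximation):
z_β = d · √n - z_{α/2}
z_β = 0.35 · √56 - 1.645
z_β = 0.35 · 7.483 - 1.645
z_β = 0.974

Power = Φ(z_β) = Φ(0.974) ≈ 0.835

Effect size d = 0.35 is small by Cohen's convention (0.2/0.5/0.8).

Threshold: power ≥ 0.80 is conventionally adequate.
Power ≈ 0.84 → the study is adequately powered (power ≥ 0.80).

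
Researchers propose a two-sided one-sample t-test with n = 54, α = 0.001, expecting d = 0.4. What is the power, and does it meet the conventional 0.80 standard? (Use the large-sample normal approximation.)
Power ≈ 0.36; the study is underpowered (power < 0.80)

Power calculation (one-sample t-test, normal approximation):
z_β = d · √n - z_{α/2}
z_β = 0.4 · √54 - 3.291
z_β = 0.4 · 7.348 - 3.291
z_β = -0.351

Power = Φ(z_β) = Φ(-0.351) ≈ 0.363

Effect size d = 0.4 is small by Cohen's convention (0.2/0.5/0.8).

Threshold: power ≥ 0.80 is conventionally adequate.
Power ≈ 0.36 → the study is underpowered (power < 0.80).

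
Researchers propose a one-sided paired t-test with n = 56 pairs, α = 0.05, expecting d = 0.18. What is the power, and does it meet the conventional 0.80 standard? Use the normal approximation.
Power ≈ 0.38; the study is underpowered (power < 0.80)

Power calculation (paired t-test, normal approximation):
z_β = d · √n - z_α
z_β = 0.18 · √56 - 1.645
z_β = 0.18 · 7.483 - 1.645
z_β = -0.298

Power = Φ(z_β) = Φ(-0.298) ≈ 0.383

Effect size d = 0.18 is very small by Cohen's convention (0.2/0.5/0.8).

Threshold: power ≥ 0.80 is conventionally adequate.
Power ≈ 0.38 → the study is underpowered (power < 0.80).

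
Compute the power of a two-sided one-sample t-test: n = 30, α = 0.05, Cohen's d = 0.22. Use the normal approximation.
Power ≈ 0.23

Power calculation (one-sample t-test, normal approximation):
z_β = d · √n - z_{α/2}
z_β = 0.22 · √30 - 1.960
z_β = 0.22 · 5.477 - 1.960
z_β = -0.755

Power = Φ(z_β) = Φ(-0.755) ≈ 0.225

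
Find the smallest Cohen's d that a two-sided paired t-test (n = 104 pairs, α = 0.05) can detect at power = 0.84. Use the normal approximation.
d ≈ 0.29

Minimum detectable effect (paired t-test, normal approximation):
d = (z_{α/2} + z_β) / √n
d = (1.960 + 0.994) / √104
d = 2.954 / 10.198
d ≈ 0.29

By Cohen's convention (0.2 small / 0.5 medium / 0.8 large): small effect.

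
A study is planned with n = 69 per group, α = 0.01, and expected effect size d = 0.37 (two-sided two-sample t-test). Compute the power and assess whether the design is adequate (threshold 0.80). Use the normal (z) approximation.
Power ≈ 0.34; the study is underpowered (power < 0.80)

Power calculation (two-sample t-test, normal approximation):
z_β = d · √(n/2) - z_{α/2}
z_β = 0.37 · √(69/2) - 2.576
z_β = 0.37 · 5.874 - 2.576
z_β = -0.403

Power = Φ(z_β) = Φ(-0.403) ≈ 0.344

Effect size d = 0.37 is small by Cohen's convention (0.2/0.5/0.8).

Threshold: power ≥ 0.80 is conventionally adequate.
Power ≈ 0.34 → the study is underpowered (power < 0.80).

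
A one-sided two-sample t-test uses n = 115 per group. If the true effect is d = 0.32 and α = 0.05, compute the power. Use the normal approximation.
Power ≈ 0.78

Power calculation (two-sample t-test, normal approximation):
z_β = d · √(n/2) - z_α
z_β = 0.32 · √(115/2) - 1.645
z_β = 0.32 · 7.583 - 1.645
z_β = 0.782

Power = Φ(z_β) = Φ(0.782) ≈ 0.783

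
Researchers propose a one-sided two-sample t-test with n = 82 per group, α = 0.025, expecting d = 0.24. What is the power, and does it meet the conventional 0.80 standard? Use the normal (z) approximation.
Power ≈ 0.34; the study is underpowered (power < 0.80)

Power calculation (two-sample t-test, normal approximation):
z_β = d · √(n/2) - z_α
z_β = 0.24 · √(82/2) - 1.960
z_β = 0.24 · 6.403 - 1.960
z_β = -0.423

Power = Φ(z_β) = Φ(-0.423) ≈ 0.336

Effect size d = 0.24 is small by Cohen's convention (0.2/0.5/0.8).

Threshold: power ≥ 0.80 is conventionally adequate.
Power ≈ 0.34 → the study is underpowered (power < 0.80).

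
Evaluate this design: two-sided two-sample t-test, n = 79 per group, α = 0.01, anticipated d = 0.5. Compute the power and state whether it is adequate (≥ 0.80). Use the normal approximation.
Power ≈ 0.71; the study is underpowered (power < 0.80)

Power calculation (two-sample t-test, normal approximation):
z_β = d · √(n/2) - z_{α/2}
z_β = 0.5 · √(79/2) - 2.576
z_β = 0.5 · 6.285 - 2.576
z_β = 0.567

Power = Φ(z_β) = Φ(0.567) ≈ 0.715

Effect size d = 0.5 is medium by Cohen's convention (0.2/0.5/0.8).

Threshold: power ≥ 0.80 is conventionally adequate.
Power ≈ 0.71 → the study is underpowered (power < 0.80).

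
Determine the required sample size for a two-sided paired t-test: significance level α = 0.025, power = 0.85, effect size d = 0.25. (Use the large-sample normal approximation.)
n = 172 pairs

Sample size formula (paired t-test, normal approximation):
n = ((z_{α/2} + z_β) / d)²

z_{α/2} = 2.241 (for α = 0.025, two-sided)
z_β = 1.036 (for power = 0.85)
d = 0.25

n = ((2.241 + 1.036) / 0.25)²
n = (13.108)²
n ≈ 171.82
Round up to the next whole number: n = 172 pairs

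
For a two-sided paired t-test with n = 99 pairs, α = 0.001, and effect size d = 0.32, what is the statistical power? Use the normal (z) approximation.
Power ≈ 0.46

Power calculation (paired t-test, normal approximation):
z_β = d · √n - z_{α/2}
z_β = 0.32 · √99 - 3.291
z_β = 0.32 · 9.950 - 3.291
z_β = -0.107

Power = Φ(z_β) = Φ(-0.107) ≈ 0.458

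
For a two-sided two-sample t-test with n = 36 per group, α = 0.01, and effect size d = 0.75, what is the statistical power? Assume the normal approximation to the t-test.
Power ≈ 0.73

Power calculation (two-sample t-test, normal approximation):
z_β = d · √(n/2) - z_{α/2}
z_β = 0.75 · √(36/2) - 2.576
z_β = 0.75 · 4.243 - 2.576
z_β = 0.606

Power = Φ(z_β) = Φ(0.606) ≈ 0.728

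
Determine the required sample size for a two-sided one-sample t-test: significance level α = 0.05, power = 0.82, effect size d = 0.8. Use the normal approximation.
n = 13

Sample size formula (one-sample t-test, normal approximation):
n = ((z_{α/2} + z_β) / d)²

z_{α/2} = 1.960 (for α = 0.05, two-sided)
z_β = 0.915 (for power = 0.82)
d = 0.8

n = ((1.960 + 0.915) / 0.8)²
n = (3.594)²
n ≈ 12.92
Round up to the next whole number: n = 13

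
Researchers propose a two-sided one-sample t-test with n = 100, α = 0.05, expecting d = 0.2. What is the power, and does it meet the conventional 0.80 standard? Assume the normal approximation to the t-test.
Power ≈ 0.52; the study is underpowered (power < 0.80)

Power calculation (one-sample t-test, normal approximation):
z_β = d · √n - z_{α/2}
z_β = 0.2 · √100 - 1.960
z_β = 0.2 · 10.000 - 1.960
z_β = 0.040

Power = Φ(z_β) = Φ(0.040) ≈ 0.516

Effect size d = 0.2 is small by Cohen's convention (0.2/0.5/0.8).

Threshold: power ≥ 0.80 is conventionally adequate.
Power ≈ 0.52 → the study is underpowered (power < 0.80).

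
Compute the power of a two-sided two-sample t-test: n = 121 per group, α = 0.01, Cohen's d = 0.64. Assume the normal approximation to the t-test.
Power ≈ 0.99

Power calculation (two-sample t-test, normal approximation):
z_β = d · √(n/2) - z_{α/2}
z_β = 0.64 · √(121/2) - 2.576
z_β = 0.64 · 7.778 - 2.576
z_β = 2.402

Power = Φ(z_β) = Φ(2.402) ≈ 0.992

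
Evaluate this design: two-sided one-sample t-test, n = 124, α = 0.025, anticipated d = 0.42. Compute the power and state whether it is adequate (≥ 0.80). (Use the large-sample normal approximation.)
Power ≈ 0.99; the study is adequately powered (power ≥ 0.80)

Power calculation (one-sample t-test, normal approximation):
z_β = d · √n - z_{α/2}
z_β = 0.42 · √124 - 2.241
z_β = 0.42 · 11.136 - 2.241
z_β = 2.436

Power = Φ(z_β) = Φ(2.436) ≈ 0.993

Effect size d = 0.42 is small by Cohen's convention (0.2/0.5/0.8).

Threshold: power ≥ 0.80 is conventionally adequate.
Power ≈ 0.99 → the study is adequately powered (power ≥ 0.80).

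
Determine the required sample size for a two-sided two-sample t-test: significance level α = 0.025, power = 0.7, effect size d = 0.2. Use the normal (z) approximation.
n = 383 per group

Sample size formula (two-sample t-test, normal approximation):
n = 2 · ((z_{α/2} + z_β) / d)²

z_{α/2} = 2.241 (for α = 0.025, two-sided)
z_β = 0.524 (for power = 0.7)
d = 0.2

n = 2 · ((2.241 + 0.524) / 0.2)²
n = 2 · (13.825)²
n ≈ 382.26
Round up to the next whole number: n = 383 per group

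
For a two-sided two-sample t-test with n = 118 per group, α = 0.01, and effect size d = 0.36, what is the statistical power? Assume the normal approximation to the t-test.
Power ≈ 0.58

Power calculation (two-sample t-test, normal approximation):
z_β = d · √(n/2) - z_{α/2}
z_β = 0.36 · √(118/2) - 2.576
z_β = 0.36 · 7.681 - 2.576
z_β = 0.189

Power = Φ(z_β) = Φ(0.189) ≈ 0.575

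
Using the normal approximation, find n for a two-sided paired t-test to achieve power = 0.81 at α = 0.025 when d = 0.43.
n = 53 pairs

Sample size formula (paired t-test, normal approximation):
n = ((z_{α/2} + z_β) / d)²

z_{α/2} = 2.241 (for α = 0.025, two-sided)
z_β = 0.878 (for power = 0.81)
d = 0.43

n = ((2.241 + 0.878) / 0.43)²
n = (7.253)²
n ≈ 52.61
Round up to the next whole number: n = 53 pairs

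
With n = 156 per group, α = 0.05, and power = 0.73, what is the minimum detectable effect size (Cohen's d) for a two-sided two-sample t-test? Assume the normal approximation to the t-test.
d ≈ 0.29

Minimum detectable effect (two-sample t-test, normal approximation):
d = (z_{α/2} + z_β) / √(n/2)
d = (1.960 + 0.613) / √(156/2)
d = 2.573 / 8.832
d ≈ 0.29

By Cohen's convention (0.2 small / 0.5 medium / 0.8 large): small effect.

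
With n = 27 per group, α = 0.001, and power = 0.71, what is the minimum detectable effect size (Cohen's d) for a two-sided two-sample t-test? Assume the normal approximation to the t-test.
d ≈ 1.05

Minimum detectable effect (two-sample t-test, normal approximation):
d = (z_{α/2} + z_β) / √(n/2)
d = (3.291 + 0.553) / √(27/2)
d = 3.844 / 3.674
d ≈ 1.05

By Cohen's convention (0.2 small / 0.5 medium / 0.8 large): large effect.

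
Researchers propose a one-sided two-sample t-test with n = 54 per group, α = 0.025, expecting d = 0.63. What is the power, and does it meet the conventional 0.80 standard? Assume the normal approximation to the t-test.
Power ≈ 0.91; the study is adequately powered (power ≥ 0.80)

Power calculation (two-sample t-test, normal approximation):
z_β = d · √(n/2) - z_α
z_β = 0.63 · √(54/2) - 1.960
z_β = 0.63 · 5.196 - 1.960
z_β = 1.314

Power = Φ(z_β) = Φ(1.314) ≈ 0.906

Effect size d = 0.63 is medium by Cohen's convention (0.2/0.5/0.8).

Threshold: power ≥ 0.80 is conventionally adequate.
Power ≈ 0.91 → the study is adequately powered (power ≥ 0.80).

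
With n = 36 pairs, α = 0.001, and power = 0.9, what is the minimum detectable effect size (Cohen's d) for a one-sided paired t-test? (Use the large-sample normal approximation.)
d ≈ 0.73

Minimum detectable effect (paired t-test, normal approximation):
d = (z_α + z_β) / √n
d = (3.090 + 1.282) / √36
d = 4.372 / 6.000
d ≈ 0.73

By Cohen's convention (0.2 small / 0.5 medium / 0.8 large): medium effect.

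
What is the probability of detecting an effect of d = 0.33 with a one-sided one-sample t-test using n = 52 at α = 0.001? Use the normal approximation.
Power ≈ 0.24

Power calculation (one-sample t-test, normal approximation):
z_β = d · √n - z_α
z_β = 0.33 · √52 - 3.090
z_β = 0.33 · 7.211 - 3.090
z_β = -0.711

Power = Φ(z_β) = Φ(-0.711) ≈ 0.239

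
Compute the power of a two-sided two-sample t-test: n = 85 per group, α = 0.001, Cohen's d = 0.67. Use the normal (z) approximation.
Power ≈ 0.86

Power calculation (two-sample t-test, normal approximation):
z_β = d · √(n/2) - z_{α/2}
z_β = 0.67 · √(85/2) - 3.291
z_β = 0.67 · 6.519 - 3.291
z_β = 1.077

Power = Φ(z_β) = Φ(1.077) ≈ 0.859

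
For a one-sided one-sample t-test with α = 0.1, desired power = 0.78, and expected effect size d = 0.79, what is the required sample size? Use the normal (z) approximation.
n = 7

Sample size formula (one-sample t-test, normal approximation):
n = ((z_α + z_β) / d)²

z_α = 1.282 (for α = 0.1, one-sided)
z_β = 0.772 (for power = 0.78)
d = 0.79

n = ((1.282 + 0.772) / 0.79)²
n = (2.600)²
n ≈ 6.76
Round up to the next whole number: n = 7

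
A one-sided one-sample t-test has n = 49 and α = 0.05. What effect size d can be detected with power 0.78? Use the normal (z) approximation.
d ≈ 0.35

Minimum detectable effect (one-sample t-test, normal approximation):
d = (z_α + z_β) / √n
d = (1.645 + 0.772) / √49
d = 2.417 / 7.000
d ≈ 0.35

By Cohen's convention (0.2 small / 0.5 medium / 0.8 large): small effect.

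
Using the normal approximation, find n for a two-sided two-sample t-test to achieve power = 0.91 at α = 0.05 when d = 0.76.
n = 38 per group

Sample size formula (two-sample t-test, normal approximation):
n = 2 · ((z_{α/2} + z_β) / d)²

z_{α/2} = 1.960 (for α = 0.05, two-sided)
z_β = 1.341 (for power = 0.91)
d = 0.76

n = 2 · ((1.960 + 1.341) / 0.76)²
n = 2 · (4.343)²
n ≈ 37.72
Round up to the next whole number: n = 38 per group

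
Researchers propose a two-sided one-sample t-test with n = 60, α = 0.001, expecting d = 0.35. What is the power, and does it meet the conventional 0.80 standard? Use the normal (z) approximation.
Power ≈ 0.28; the study is underpowered (power < 0.80)

Power calculation (one-sample t-test, normal approximation):
z_β = d · √n - z_{α/2}
z_β = 0.35 · √60 - 3.291
z_β = 0.35 · 7.746 - 3.291
z_β = -0.579

Power = Φ(z_β) = Φ(-0.579) ≈ 0.281

Effect size d = 0.35 is small by Cohen's convention (0.2/0.5/0.8).

Threshold: power ≥ 0.80 is conventionally adequate.
Power ≈ 0.28 → the study is underpowered (power < 0.80).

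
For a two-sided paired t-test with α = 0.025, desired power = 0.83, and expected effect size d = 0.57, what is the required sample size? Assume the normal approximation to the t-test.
n = 32 pairs

Sample size formula (paired t-test, normal approximation):
n = ((z_{α/2} + z_β) / d)²

z_{α/2} = 2.241 (for α = 0.025, two-sided)
z_β = 0.954 (for power = 0.83)
d = 0.57

n = ((2.241 + 0.954) / 0.57)²
n = (5.605)²
n ≈ 31.42
Round up to the next whole number: n = 32 pairs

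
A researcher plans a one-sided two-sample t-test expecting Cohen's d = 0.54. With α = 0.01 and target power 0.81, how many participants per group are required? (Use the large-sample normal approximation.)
n = 71 per group

Sample size formula (two-sample t-test, normal approximation):
n = 2 · ((z_α + z_β) / d)²

z_α = 2.326 (for α = 0.01, one-sided)
z_β = 0.878 (for power = 0.81)
d = 0.54

n = 2 · ((2.326 + 0.878) / 0.54)²
n = 2 · (5.933)²
n ≈ 70.40
Round up to the next whole number: n = 71 per group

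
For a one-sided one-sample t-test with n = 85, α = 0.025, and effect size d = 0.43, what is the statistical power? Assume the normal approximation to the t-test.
Power ≈ 0.98

Power calculation (one-sample t-test, normal approximation):
z_β = d · √n - z_α
z_β = 0.43 · √85 - 1.960
z_β = 0.43 · 9.220 - 1.960
z_β = 2.004

Power = Φ(z_β) = Φ(2.004) ≈ 0.977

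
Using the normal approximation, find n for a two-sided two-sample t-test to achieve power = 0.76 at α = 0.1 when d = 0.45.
n = 55 per group

Sample size formula (two-sample t-test, normal approximation):
n = 2 · ((z_{α/2} + z_β) / d)²

z_{α/2} = 1.645 (for α = 0.1, two-sided)
z_β = 0.706 (for power = 0.76)
d = 0.45

n = 2 · ((1.645 + 0.706) / 0.45)²
n = 2 · (5.224)²
n ≈ 54.58
Round up to the next whole number: n = 55 per group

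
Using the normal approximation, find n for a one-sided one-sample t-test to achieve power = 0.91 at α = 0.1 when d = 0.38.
n = 48

Sample size formula (one-sample t-test, normal approximation):
n = ((z_α + z_β) / d)²

z_α = 1.282 (for α = 0.1, one-sided)
z_β = 1.341 (for power = 0.91)
d = 0.38

n = ((1.282 + 1.341) / 0.38)²
n = (6.903)²
n ≈ 47.65
Round up to the next whole number: n = 48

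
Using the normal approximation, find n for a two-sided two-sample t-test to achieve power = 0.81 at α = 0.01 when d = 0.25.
n = 382 per group

Sample size formula (two-sample t-test, normal approximation):
n = 2 · ((z_{α/2} + z_β) / d)²

z_{α/2} = 2.576 (for α = 0.01, two-sided)
z_β = 0.878 (for power = 0.81)
d = 0.25

n = 2 · ((2.576 + 0.878) / 0.25)²
n = 2 · (13.816)²
n ≈ 381.76
Round up to the next whole number: n = 382 per group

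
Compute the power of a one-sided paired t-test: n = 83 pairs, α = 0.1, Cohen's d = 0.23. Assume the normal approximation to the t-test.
Power ≈ 0.79

Power calculation (paired t-test, normal approximation):
z_β = d · √n - z_α
z_β = 0.23 · √83 - 1.282
z_β = 0.23 · 9.110 - 1.282
z_β = 0.814

Power = Φ(z_β) = Φ(0.814) ≈ 0.792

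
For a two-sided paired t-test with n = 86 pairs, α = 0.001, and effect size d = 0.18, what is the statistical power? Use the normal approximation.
Power ≈ 0.05

Power calculation (paired t-test, normal approximation):
z_β = d · √n - z_{α/2}
z_β = 0.18 · √86 - 3.291
z_β = 0.18 · 9.274 - 3.291
z_β = -1.621

Power = Φ(z_β) = Φ(-1.621) ≈ 0.052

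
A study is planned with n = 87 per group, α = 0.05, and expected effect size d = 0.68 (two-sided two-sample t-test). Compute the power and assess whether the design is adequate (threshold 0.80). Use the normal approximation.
Power ≈ 0.99; the study is adequately powered (power ≥ 0.80)

Power calculation (two-sample t-test, normal approximation):
z_β = d · √(n/2) - z_{α/2}
z_β = 0.68 · √(87/2) - 1.960
z_β = 0.68 · 6.595 - 1.960
z_β = 2.525

Power = Φ(z_β) = Φ(2.525) ≈ 0.994

Effect size d = 0.68 is medium by Cohen's convention (0.2/0.5/0.8).

Threshold: power ≥ 0.80 is conventionally adequate.
Power ≈ 0.99 → the study is adequately powered (power ≥ 0.80).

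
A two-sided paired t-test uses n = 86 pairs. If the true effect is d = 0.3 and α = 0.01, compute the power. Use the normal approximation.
Power ≈ 0.58

Power calculation (paired t-test, normal approximation):
z_β = d · √n - z_{α/2}
z_β = 0.3 · √86 - 2.576
z_β = 0.3 · 9.274 - 2.576
z_β = 0.206

Power = Φ(z_β) = Φ(0.206) ≈ 0.582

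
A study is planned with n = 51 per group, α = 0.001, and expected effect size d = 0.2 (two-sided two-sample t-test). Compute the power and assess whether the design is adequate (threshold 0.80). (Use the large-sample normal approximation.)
Power ≈ 0.01; the study is underpowered (power < 0.80)

Power calculation (two-sample t-test, normal approximation):
z_β = d · √(n/2) - z_{α/2}
z_β = 0.2 · √(51/2) - 3.291
z_β = 0.2 · 5.050 - 3.291
z_β = -2.281

Power = Φ(z_β) = Φ(-2.281) ≈ 0.011

Effect size d = 0.2 is small by Cohen's convention (0.2/0.5/0.8).

Threshold: power ≥ 0.80 is conventionally adequate.
Power ≈ 0.01 → the study is underpowered (power < 0.80).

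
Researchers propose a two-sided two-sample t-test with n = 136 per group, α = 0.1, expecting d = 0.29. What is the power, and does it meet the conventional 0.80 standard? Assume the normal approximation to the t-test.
Power ≈ 0.77; the study is underpowered (power < 0.80)

Power calculation (two-sample t-test, normal approximation):
z_β = d · √(n/2) - z_{α/2}
z_β = 0.29 · √(136/2) - 1.645
z_β = 0.29 · 8.246 - 1.645
z_β = 0.747

Power = Φ(z_β) = Φ(0.747) ≈ 0.772

Effect size d = 0.29 is small by Cohen's convention (0.2/0.5/0.8).

Threshold: power ≥ 0.80 is conventionally adequate.
Power ≈ 0.77 → the study is underpowered (power < 0.80).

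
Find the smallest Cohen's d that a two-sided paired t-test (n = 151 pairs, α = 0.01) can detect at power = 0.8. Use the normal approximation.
d ≈ 0.28

Minimum detectable effect (paired t-test, normal approximation):
d = (z_{α/2} + z_β) / √n
d = (2.576 + 0.842) / √151
d = 3.417 / 12.288
d ≈ 0.28

By Cohen's convention (0.2 small / 0.5 medium / 0.8 large): small effect.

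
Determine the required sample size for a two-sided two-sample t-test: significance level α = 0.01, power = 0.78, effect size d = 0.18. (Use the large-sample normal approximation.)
n = 692 per group

Sample size formula (two-sample t-test, normal approximation):
n = 2 · ((z_{α/2} + z_β) / d)²

z_{α/2} = 2.576 (for α = 0.01, two-sided)
z_β = 0.772 (for power = 0.78)
d = 0.18

n = 2 · ((2.576 + 0.772) / 0.18)²
n = 2 · (18.600)²
n ≈ 691.92
Round up to the next whole number: n = 692 per group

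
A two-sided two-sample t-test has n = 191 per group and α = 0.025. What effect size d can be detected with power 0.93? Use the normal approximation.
d ≈ 0.38

Minimum detectable effect (two-sample t-test, normal approximation):
d = (z_{α/2} + z_β) / √(n/2)
d = (2.241 + 1.476) / √(191/2)
d = 3.717 / 9.772
d ≈ 0.38

By Cohen's convention (0.2 small / 0.5 medium / 0.8 large): small effect.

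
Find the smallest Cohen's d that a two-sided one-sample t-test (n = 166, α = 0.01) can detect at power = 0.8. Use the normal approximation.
d ≈ 0.27

Minimum detectable effect (one-sample t-test, normal approximation):
d = (z_{α/2} + z_β) / √n
d = (2.576 + 0.842) / √166
d = 3.417 / 12.884
d ≈ 0.27

By Cohen's convention (0.2 small / 0.5 medium / 0.8 large): small effect.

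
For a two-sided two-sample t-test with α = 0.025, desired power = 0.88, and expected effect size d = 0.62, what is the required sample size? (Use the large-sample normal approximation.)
n = 61 per group

Sample size formula (two-sample t-test, normal approximation):
n = 2 · ((z_{α/2} + z_β) / d)²

z_{α/2} = 2.241 (for α = 0.025, two-sided)
z_β = 1.175 (for power = 0.88)
d = 0.62

n = 2 · ((2.241 + 1.175) / 0.62)²
n = 2 · (5.510)²
n ≈ 60.72
Round up to the next whole number: n = 61 per group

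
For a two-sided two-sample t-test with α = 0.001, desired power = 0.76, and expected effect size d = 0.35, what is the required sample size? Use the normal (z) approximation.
n = 261 per group

Sample size formula (two-sample t-test, normal approximation):
n = 2 · ((z_{α/2} + z_β) / d)²

z_{α/2} = 3.291 (for α = 0.001, two-sided)
z_β = 0.706 (for power = 0.76)
d = 0.35

n = 2 · ((3.291 + 0.706) / 0.35)²
n = 2 · (11.420)²
n ≈ 260.83
Round up to the next whole number: n = 261 per group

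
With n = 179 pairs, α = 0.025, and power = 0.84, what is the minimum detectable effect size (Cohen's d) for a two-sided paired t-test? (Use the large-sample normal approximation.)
d ≈ 0.24

Minimum detectable effect (paired t-test, normal approximation):
d = (z_{α/2} + z_β) / √n
d = (2.241 + 0.994) / √179
d = 3.236 / 13.379
d ≈ 0.24

By Cohen's convention (0.2 small / 0.5 medium / 0.8 large): small effect.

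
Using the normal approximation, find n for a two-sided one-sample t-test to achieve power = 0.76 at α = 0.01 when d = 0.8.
n = 17

Sample size formula (one-sample t-test, normal approximation):
n = ((z_{α/2} + z_β) / d)²

z_{α/2} = 2.576 (for α = 0.01, two-sided)
z_β = 0.706 (for power = 0.76)
d = 0.8

n = ((2.576 + 0.706) / 0.8)²
n = (4.103)²
n ≈ 16.83
Round up to the next whole number: n = 17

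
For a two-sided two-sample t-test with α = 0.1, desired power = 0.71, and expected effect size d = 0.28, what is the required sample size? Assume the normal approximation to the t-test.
n = 124 per group

Sample size formula (two-sample t-test, normal approximation):
n = 2 · ((z_{α/2} + z_β) / d)²

z_{α/2} = 1.645 (for α = 0.1, two-sided)
z_β = 0.553 (for power = 0.71)
d = 0.28

n = 2 · ((1.645 + 0.553) / 0.28)²
n = 2 · (7.850)²
n ≈ 123.25
Round up to the next whole number: n = 124 per group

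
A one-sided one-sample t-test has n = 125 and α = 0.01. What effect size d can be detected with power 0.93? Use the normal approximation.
d ≈ 0.34

Minimum detectable effect (one-sample t-test, normal approximation):
d = (z_α + z_β) / √n
d = (2.326 + 1.476) / √125
d = 3.802 / 11.180
d ≈ 0.34

By Cohen's convention (0.2 small / 0.5 medium / 0.8 large): small effect.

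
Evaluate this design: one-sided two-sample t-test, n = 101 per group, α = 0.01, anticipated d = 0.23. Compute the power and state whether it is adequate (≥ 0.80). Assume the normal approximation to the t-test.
Power ≈ 0.24; the study is underpowered (power < 0.80)

Power calculation (two-sample t-test, normal approximation):
z_β = d · √(n/2) - z_α
z_β = 0.23 · √(101/2) - 2.326
z_β = 0.23 · 7.106 - 2.326
z_β = -0.692

Power = Φ(z_β) = Φ(-0.692) ≈ 0.245

Effect size d = 0.23 is small by Cohen's convention (0.2/0.5/0.8).

Threshold: power ≥ 0.80 is conventionally adequate.
Power ≈ 0.24 → the study is underpowered (power < 0.80).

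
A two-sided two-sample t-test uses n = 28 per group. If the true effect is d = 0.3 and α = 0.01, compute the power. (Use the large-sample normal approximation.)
Power ≈ 0.07

Power calculation (two-sample t-test, normal approximation):
z_β = d · √(n/2) - z_{α/2}
z_β = 0.3 · √(28/2) - 2.576
z_β = 0.3 · 3.742 - 2.576
z_β = -1.453

Power = Φ(z_β) = Φ(-1.453) ≈ 0.073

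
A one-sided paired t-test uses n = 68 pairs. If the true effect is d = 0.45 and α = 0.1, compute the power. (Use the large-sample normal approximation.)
Power ≈ 0.99

Power calculation (paired t-test, normal approximation):
z_β = d · √n - z_α
z_β = 0.45 · √68 - 1.282
z_β = 0.45 · 8.246 - 1.282
z_β = 2.429

Power = Φ(z_β) = Φ(2.429) ≈ 0.992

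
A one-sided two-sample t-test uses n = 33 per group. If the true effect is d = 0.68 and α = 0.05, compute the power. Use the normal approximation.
Power ≈ 0.87

Power calculation (two-sample t-test, normal approximation):
z_β = d · √(n/2) - z_α
z_β = 0.68 · √(33/2) - 1.645
z_β = 0.68 · 4.062 - 1.645
z_β = 1.117

Power = Φ(z_β) = Φ(1.117) ≈ 0.868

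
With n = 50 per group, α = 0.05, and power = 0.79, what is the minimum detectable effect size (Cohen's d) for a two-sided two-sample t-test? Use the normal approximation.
d ≈ 0.55

Minimum detectable effect (two-sample t-test, normal approximation):
d = (z_{α/2} + z_β) / √(n/2)
d = (1.960 + 0.806) / √(50/2)
d = 2.766 / 5.000
d ≈ 0.55

By Cohen's convention (0.2 small / 0.5 medium / 0.8 large): medium effect.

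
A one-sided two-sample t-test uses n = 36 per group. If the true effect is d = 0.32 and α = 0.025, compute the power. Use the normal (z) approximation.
Power ≈ 0.27

Power calculation (two-sample t-test, normal approximation):
z_β = d · √(n/2) - z_α
z_β = 0.32 · √(36/2) - 1.960
z_β = 0.32 · 4.243 - 1.960
z_β = -0.602

Power = Φ(z_β) = Φ(-0.602) ≈ 0.273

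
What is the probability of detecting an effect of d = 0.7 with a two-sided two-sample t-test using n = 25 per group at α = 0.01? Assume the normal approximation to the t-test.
Power ≈ 0.46

Power calculation (two-sample t-test, normal approximation):
z_β = d · √(n/2) - z_{α/2}
z_β = 0.7 · √(25/2) - 2.576
z_β = 0.7 · 3.536 - 2.576
z_β = -0.101

Power = Φ(z_β) = Φ(-0.101) ≈ 0.460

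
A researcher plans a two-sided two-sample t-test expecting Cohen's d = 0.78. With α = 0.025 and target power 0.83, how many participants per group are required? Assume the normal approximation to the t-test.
n = 34 per group

Sample size formula (two-sample t-test, normal approximation):
n = 2 · ((z_{α/2} + z_β) / d)²

z_{α/2} = 2.241 (for α = 0.025, two-sided)
z_β = 0.954 (for power = 0.83)
d = 0.78

n = 2 · ((2.241 + 0.954) / 0.78)²
n = 2 · (4.096)²
n ≈ 33.55
Round up to the next whole number: n = 34 per group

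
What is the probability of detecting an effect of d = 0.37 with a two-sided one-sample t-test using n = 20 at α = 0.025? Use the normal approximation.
Power ≈ 0.28

Power calculation (one-sample t-test, normal approximation):
z_β = d · √n - z_{α/2}
z_β = 0.37 · √20 - 2.241
z_β = 0.37 · 4.472 - 2.241
z_β = -0.587

Power = Φ(z_β) = Φ(-0.587) ≈ 0.279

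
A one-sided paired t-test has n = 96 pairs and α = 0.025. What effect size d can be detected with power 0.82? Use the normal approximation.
d ≈ 0.29

Minimum detectable effect (paired t-test, normal approximation):
d = (z_α + z_β) / √n
d = (1.960 + 0.915) / √96
d = 2.875 / 9.798
d ≈ 0.29

By Cohen's convention (0.2 small / 0.5 medium / 0.8 large): small effect.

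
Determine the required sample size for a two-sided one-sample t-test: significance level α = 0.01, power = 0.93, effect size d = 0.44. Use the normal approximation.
n = 85

Sample size formula (one-sample t-test, normal approximation):
n = ((z_{α/2} + z_β) / d)²

z_{α/2} = 2.576 (for α = 0.01, two-sided)
z_β = 1.476 (for power = 0.93)
d = 0.44

n = ((2.576 + 1.476) / 0.44)²
n = (9.209)²
n ≈ 84.81
Round up to the next whole number: n = 85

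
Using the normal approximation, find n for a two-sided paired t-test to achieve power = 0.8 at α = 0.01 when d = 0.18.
n = 361 pairs

Sample size formula (paired t-test, normal approximation):
n = ((z_{α/2} + z_β) / d)²

z_{α/2} = 2.576 (for α = 0.01, two-sided)
z_β = 0.842 (for power = 0.8)
d = 0.18

n = ((2.576 + 0.842) / 0.18)²
n = (18.989)²
n ≈ 360.58
Round up to the next whole number: n = 361 pairs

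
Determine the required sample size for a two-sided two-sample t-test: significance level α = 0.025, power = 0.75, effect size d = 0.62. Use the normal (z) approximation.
n = 45 per group

Sample size formula (two-sample t-test, normal approximation):
n = 2 · ((z_{α/2} + z_β) / d)²

z_{α/2} = 2.241 (for α = 0.025, two-sided)
z_β = 0.674 (for power = 0.75)
d = 0.62

n = 2 · ((2.241 + 0.674) / 0.62)²
n = 2 · (4.702)²
n ≈ 44.22
Round up to the next whole number: n = 45 per group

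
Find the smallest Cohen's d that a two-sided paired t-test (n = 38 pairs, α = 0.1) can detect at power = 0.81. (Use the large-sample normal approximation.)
d ≈ 0.41

Minimum detectable effect (paired t-test, normal approximation):
d = (z_{α/2} + z_β) / √n
d = (1.645 + 0.878) / √38
d = 2.523 / 6.164
d ≈ 0.41

By Cohen's convention (0.2 small / 0.5 medium / 0.8 large): small effect.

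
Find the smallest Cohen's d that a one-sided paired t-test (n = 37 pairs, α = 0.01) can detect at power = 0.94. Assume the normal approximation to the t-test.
d ≈ 0.64

Minimum detectable effect (paired t-test, normal approximation):
d = (z_α + z_β) / √n
d = (2.326 + 1.555) / √37
d = 3.881 / 6.083
d ≈ 0.64

By Cohen's convention (0.2 small / 0.5 medium / 0.8 large): medium effect.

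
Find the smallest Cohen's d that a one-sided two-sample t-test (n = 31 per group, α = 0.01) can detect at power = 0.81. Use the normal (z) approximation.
d ≈ 0.81

Minimum detectable effect (two-sample t-test, normal approximation):
d = (z_α + z_β) / √(n/2)
d = (2.326 + 0.878) / √(31/2)
d = 3.204 / 3.937
d ≈ 0.81

By Cohen's convention (0.2 small / 0.5 medium / 0.8 large): large effect.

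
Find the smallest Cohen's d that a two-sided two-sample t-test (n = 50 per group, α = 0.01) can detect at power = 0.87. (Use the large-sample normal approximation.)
d ≈ 0.74

Minimum detectable effect (two-sample t-test, normal approximation):
d = (z_{α/2} + z_β) / √(n/2)
d = (2.576 + 1.126) / √(50/2)
d = 3.702 / 5.000
d ≈ 0.74

By Cohen's convention (0.2 small / 0.5 medium / 0.8 large): medium effect.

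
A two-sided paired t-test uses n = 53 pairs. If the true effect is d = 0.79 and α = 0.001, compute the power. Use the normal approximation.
Power ≈ 0.99

Power calculation (paired t-test, normal approximation):
z_β = d · √n - z_{α/2}
z_β = 0.79 · √53 - 3.291
z_β = 0.79 · 7.280 - 3.291
z_β = 2.461

Power = Φ(z_β) = Φ(2.461) ≈ 0.993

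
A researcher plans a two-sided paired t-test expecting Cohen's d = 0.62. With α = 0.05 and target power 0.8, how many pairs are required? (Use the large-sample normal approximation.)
n = 21 pairs

Sample size formula (paired t-test, normal approximation):
n = ((z_{α/2} + z_β) / d)²

z_{α/2} = 1.960 (for α = 0.05, two-sided)
z_β = 0.842 (for power = 0.8)
d = 0.62

n = ((1.960 + 0.842) / 0.62)²
n = (4.519)²
n ≈ 20.42
Round up to the next whole number: n = 21 pairs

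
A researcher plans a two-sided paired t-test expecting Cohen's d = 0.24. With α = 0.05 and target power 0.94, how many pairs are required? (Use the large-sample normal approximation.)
n = 215 pairs

Sample size formula (paired t-test, normal approximation):
n = ((z_{α/2} + z_β) / d)²

z_{α/2} = 1.960 (for α = 0.05, two-sided)
z_β = 1.555 (for power = 0.94)
d = 0.24

n = ((1.960 + 1.555) / 0.24)²
n = (14.646)²
n ≈ 214.51
Round up to the next whole number: n = 215 pairs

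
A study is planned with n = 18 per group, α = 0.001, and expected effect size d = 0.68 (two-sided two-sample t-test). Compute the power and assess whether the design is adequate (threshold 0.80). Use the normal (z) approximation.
Power ≈ 0.11; the study is underpowered (power < 0.80)

Power calculation (two-sample t-test, normal approximation):
z_β = d · √(n/2) - z_{α/2}
z_β = 0.68 · √(18/2) - 3.291
z_β = 0.68 · 3.000 - 3.291
z_β = -1.251

Power = Φ(z_β) = Φ(-1.251) ≈ 0.106

Effect size d = 0.68 is medium by Cohen's convention (0.2/0.5/0.8).

Threshold: power ≥ 0.80 is conventionally adequate.
Power ≈ 0.11 → the study is underpowered (power < 0.80).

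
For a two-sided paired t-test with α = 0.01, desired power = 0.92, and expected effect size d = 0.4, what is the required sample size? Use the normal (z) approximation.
n = 100 pairs

Sample size formula (paired t-test, normal approximation):
n = ((z_{α/2} + z_β) / d)²

z_{α/2} = 2.576 (for α = 0.01, two-sided)
z_β = 1.405 (for power = 0.92)
d = 0.4

n = ((2.576 + 1.405) / 0.4)²
n = (9.953)²
n ≈ 99.06
Round up to the next whole number: n = 100 pairs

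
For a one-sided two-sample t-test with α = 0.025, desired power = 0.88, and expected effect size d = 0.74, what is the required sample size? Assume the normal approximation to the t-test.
n = 36 per group

Sample size formula (two-sample t-test, normal approximation):
n = 2 · ((z_α + z_β) / d)²

z_α = 1.960 (for α = 0.025, one-sided)
z_β = 1.175 (for power = 0.88)
d = 0.74

n = 2 · ((1.960 + 1.175) / 0.74)²
n = 2 · (4.236)²
n ≈ 35.89
Round up to the next whole number: n = 36 per group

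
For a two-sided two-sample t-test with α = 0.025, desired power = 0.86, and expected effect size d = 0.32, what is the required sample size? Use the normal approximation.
n = 216 per group

Sample size formula (two-sample t-test, normal approximation):
n = 2 · ((z_{α/2} + z_β) / d)²

z_{α/2} = 2.241 (for α = 0.025, two-sided)
z_β = 1.080 (for power = 0.86)
d = 0.32

n = 2 · ((2.241 + 1.080) / 0.32)²
n = 2 · (10.378)²
n ≈ 215.41
Round up to the next whole number: n = 216 per group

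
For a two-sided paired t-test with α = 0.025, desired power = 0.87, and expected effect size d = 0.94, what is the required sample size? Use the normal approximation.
n = 13 pairs

Sample size formula (paired t-test, normal approximation):
n = ((z_{α/2} + z_β) / d)²

z_{α/2} = 2.241 (for α = 0.025, two-sided)
z_β = 1.126 (for power = 0.87)
d = 0.94

n = ((2.241 + 1.126) / 0.94)²
n = (3.582)²
n ≈ 12.83
Round up to the next whole number: n = 13 pairs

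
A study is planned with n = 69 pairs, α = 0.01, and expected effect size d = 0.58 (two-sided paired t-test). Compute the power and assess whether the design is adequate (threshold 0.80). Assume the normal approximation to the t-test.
Power ≈ 0.99; the study is adequately powered (power ≥ 0.80)

Power calculation (paired t-test, normal approximation):
z_β = d · √n - z_{α/2}
z_β = 0.58 · √69 - 2.576
z_β = 0.58 · 8.307 - 2.576
z_β = 2.242

Power = Φ(z_β) = Φ(2.242) ≈ 0.988

Effect size d = 0.58 is medium by Cohen's convention (0.2/0.5/0.8).

Threshold: power ≥ 0.80 is conventionally adequate.
Power ≈ 0.99 → the study is adequately powered (power ≥ 0.80).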